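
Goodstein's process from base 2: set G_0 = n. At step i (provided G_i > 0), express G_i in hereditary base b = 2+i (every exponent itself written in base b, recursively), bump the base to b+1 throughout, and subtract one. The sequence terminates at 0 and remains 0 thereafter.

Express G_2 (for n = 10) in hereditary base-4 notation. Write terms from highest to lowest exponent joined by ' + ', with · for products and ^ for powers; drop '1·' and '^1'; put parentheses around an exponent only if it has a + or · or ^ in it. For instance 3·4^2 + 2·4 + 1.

4^(4 + 1) + 1

(0) 10|_2 = 2^(2 + 1) + 2 ↦ 3^(3 + 1) + 3|_3 = 84 ⇒ 83
(1) 83|_3 = 3^(3 + 1) + 2 ↦ 4^(4 + 1) + 2|_4 = 1026 ⇒ 1025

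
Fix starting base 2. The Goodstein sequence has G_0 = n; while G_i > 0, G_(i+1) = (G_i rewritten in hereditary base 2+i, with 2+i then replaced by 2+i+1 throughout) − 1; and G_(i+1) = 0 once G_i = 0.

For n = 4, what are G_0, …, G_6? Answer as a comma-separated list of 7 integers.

4 —HB2→ 2^2 —bump→ 3^3 = 27 —(−1)→ 26
26 —HB3→ 2·3^2 + 2·3 + 2 —bump→ 2·4^2 + 2·4 + 2 = 42 —(−1)→ 41
41 —HB4→ 2·4^2 + 2·4 + 1 —bump→ 2·5^2 + 2·5 + 1 = 61 —(−1)→ 60
60 —HB5→ 2·5^2 + 2·5 —bump→ 2·6^2 + 2·6 = 84 —(−1)→ 83
83 —HB6→ 2·6^2 + 6 + 5 —bump→ 2·7^2 + 7 + 5 = 110 —(−1)→ 109
109 —HB7→ 2·7^2 + 7 + 4 —bump→ 2·8^2 + 8 + 4 = 140 —(−1)→ 139

4, 26, 41, 60, 83, 109, 139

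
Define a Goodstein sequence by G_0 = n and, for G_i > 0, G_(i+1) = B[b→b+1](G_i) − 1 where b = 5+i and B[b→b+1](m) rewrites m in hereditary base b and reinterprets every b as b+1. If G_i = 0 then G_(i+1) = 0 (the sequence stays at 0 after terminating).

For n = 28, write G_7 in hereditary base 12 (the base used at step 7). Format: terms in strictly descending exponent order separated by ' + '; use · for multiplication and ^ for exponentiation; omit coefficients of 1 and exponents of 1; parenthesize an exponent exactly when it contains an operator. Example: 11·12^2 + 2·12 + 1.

step 0: 28 = 5^2 + 3; sub 6 for 5: 6^2 + 3; = 39; G_1 = 39−1 = 38
step 1: 38 = 6^2 + 2; sub 7 for 6: 7^2 + 2; = 51; G_2 = 51−1 = 50
step 2: 50 = 7^2 + 1; sub 8 for 7: 8^2 + 1; = 65; G_3 = 65−1 = 64
step 3: 64 = 8^2; sub 9 for 8: 9^2; = 81; G_4 = 81−1 = 80
step 4: 80 = 8·9 + 8; sub 10 for 9: 8·10 + 8; = 88; G_5 = 88−1 = 87
step 5: 87 = 8·10 + 7; sub 11 for 10: 8·11 + 7; = 95; G_6 = 95−1 = 94
step 6: 94 = 8·11 + 6; sub 12 for 11: 8·12 + 6; = 102; G_7 = 102−1 = 101

8·12 + 5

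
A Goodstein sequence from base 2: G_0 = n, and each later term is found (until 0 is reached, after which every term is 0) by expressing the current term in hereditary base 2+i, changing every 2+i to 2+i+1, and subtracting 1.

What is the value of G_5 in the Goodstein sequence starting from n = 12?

5764910

base 2: 12 = 2^(2 + 1) + 2^2; at 3: 3^(3 + 1) + 3^3 = 108; next = 107
base 3: 107 = 3^(3 + 1) + 2·3^2 + 2·3 + 2; at 4: 4^(4 + 1) + 2·4^2 + 2·4 + 2 = 1066; next = 1065
base 4: 1065 = 4^(4 + 1) + 2·4^2 + 2·4 + 1; at 5: 5^(5 + 1) + 2·5^2 + 2·5 + 1 = 15686; next = 15685
base 5: 15685 = 5^(5 + 1) + 2·5^2 + 2·5; at 6: 6^(6 + 1) + 2·6^2 + 2·6 = 280020; next = 280019
base 6: 280019 = 6^(6 + 1) + 2·6^2 + 6 + 5; at 7: 7^(7 + 1) + 2·7^2 + 7 + 5 = 5764911; next = 5764910
base 7: 5764910 = 7^(7 + 1) + 2·7^2 + 7 + 4; at 8: 8^(8 + 1) + 2·8^2 + 8 + 4 = 134217868; next = 134217867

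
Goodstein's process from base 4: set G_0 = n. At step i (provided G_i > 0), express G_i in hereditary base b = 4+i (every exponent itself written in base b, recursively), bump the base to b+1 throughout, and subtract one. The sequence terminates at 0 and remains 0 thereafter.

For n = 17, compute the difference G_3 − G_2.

base 4: 17 = 4^2 + 1; at 5: 5^2 + 1 = 26; next = 25
base 5: 25 = 5^2; at 6: 6^2 = 36; next = 35
base 6: 35 = 5·6 + 5; at 7: 5·7 + 5 = 40; next = 39

4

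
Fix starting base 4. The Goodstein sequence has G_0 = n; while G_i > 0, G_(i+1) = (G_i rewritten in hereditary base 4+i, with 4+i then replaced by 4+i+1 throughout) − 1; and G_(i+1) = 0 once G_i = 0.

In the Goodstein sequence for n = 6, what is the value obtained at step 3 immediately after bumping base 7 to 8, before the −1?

G_0=6  [base 4] 4 + 2  →[4↦5]→  5 + 2 = 7  −1 ⇒ G_1=6
G_1=6  [base 5] 5 + 1  →[5↦6]→  6 + 1 = 7  −1 ⇒ G_2=6
G_2=6  [base 6] 6  →[6↦7]→  7 = 7  −1 ⇒ G_3=6
G_3=6  [base 7] 6  →[7↦8]→  6 = 6  −1 ⇒ G_4=5

6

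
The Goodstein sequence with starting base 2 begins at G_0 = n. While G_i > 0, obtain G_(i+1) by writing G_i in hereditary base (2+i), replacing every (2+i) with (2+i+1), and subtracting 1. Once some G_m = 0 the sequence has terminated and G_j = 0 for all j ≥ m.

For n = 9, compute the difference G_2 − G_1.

[0] 9 ≡ 2^(2 + 1) + 1 (base 2). Lift 3: 82. −1: 81.
[1] 81 ≡ 3^(3 + 1) (base 3). Lift 4: 1024. −1: 1023.

942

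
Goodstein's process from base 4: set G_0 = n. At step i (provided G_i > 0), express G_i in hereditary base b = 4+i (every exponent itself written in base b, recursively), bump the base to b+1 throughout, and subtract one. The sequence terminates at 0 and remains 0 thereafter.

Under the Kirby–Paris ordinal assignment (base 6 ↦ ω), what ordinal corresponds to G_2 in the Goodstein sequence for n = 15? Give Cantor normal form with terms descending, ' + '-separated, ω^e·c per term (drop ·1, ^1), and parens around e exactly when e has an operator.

ω·3 + 1

G_0=15  [base 4] 3·4 + 3  →[4↦5]→  3·5 + 3 = 18  −1 ⇒ G_1=17
G_1=17  [base 5] 3·5 + 2  →[5↦6]→  3·6 + 2 = 20  −1 ⇒ G_2=19
G_2=19  [base 6] 3·6 + 1  →[6↦7]→  3·7 + 1 = 22  −1 ⇒ G_3=21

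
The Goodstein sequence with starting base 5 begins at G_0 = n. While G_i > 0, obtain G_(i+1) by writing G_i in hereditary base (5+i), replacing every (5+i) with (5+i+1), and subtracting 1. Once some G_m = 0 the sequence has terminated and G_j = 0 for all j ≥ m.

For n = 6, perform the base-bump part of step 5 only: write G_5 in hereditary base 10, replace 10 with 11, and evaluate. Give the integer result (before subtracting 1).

3

G_0=6  [base 5] 5 + 1  →[5↦6]→  6 + 1 = 7  −1 ⇒ G_1=6
G_1=6  [base 6] 6  →[6↦7]→  7 = 7  −1 ⇒ G_2=6
G_2=6  [base 7] 6  →[7↦8]→  6 = 6  −1 ⇒ G_3=5
G_3=5  [base 8] 5  →[8↦9]→  5 = 5  −1 ⇒ G_4=4
G_4=4  [base 9] 4  →[9↦10]→  4 = 4  −1 ⇒ G_5=3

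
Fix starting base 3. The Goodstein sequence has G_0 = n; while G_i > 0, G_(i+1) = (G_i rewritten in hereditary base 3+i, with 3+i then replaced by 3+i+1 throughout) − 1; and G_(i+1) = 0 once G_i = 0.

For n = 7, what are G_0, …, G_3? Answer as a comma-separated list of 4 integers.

base 3: 7 = 2·3 + 1; at 4: 2·4 + 1 = 9; next = 8
base 4: 8 = 2·4; at 5: 2·5 = 10; next = 9
base 5: 9 = 5 + 4; at 6: 6 + 4 = 10; next = 9

7, 8, 9, 9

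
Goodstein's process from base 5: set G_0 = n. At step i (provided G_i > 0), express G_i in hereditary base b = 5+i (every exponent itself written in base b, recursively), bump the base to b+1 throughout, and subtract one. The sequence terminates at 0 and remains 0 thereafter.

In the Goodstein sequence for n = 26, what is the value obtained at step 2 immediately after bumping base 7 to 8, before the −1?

(0) 26|_5 = 5^2 + 1 ↦ 6^2 + 1|_6 = 37 ⇒ 36
(1) 36|_6 = 6^2 ↦ 7^2|_7 = 49 ⇒ 48
(2) 48|_7 = 6·7 + 6 ↦ 6·8 + 6|_8 = 54 ⇒ 53

54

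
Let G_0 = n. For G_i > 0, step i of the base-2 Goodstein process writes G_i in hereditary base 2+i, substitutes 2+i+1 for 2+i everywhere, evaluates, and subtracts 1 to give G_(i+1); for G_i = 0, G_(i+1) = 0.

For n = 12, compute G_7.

3486784574

i=0: 12 = 2^(2 + 1) + 2^2 (b=2); 2→3: 3^(3 + 1) + 3^3 = 108; 108−1 = 107
i=1: 107 = 3^(3 + 1) + 2·3^2 + 2·3 + 2 (b=3); 3→4: 4^(4 + 1) + 2·4^2 + 2·4 + 2 = 1066; 1066−1 = 1065
i=2: 1065 = 4^(4 + 1) + 2·4^2 + 2·4 + 1 (b=4); 4→5: 5^(5 + 1) + 2·5^2 + 2·5 + 1 = 15686; 15686−1 = 15685
i=3: 15685 = 5^(5 + 1) + 2·5^2 + 2·5 (b=5); 5→6: 6^(6 + 1) + 2·6^2 + 2·6 = 280020; 280020−1 = 280019
i=4: 280019 = 6^(6 + 1) + 2·6^2 + 6 + 5 (b=6); 6→7: 7^(7 + 1) + 2·7^2 + 7 + 5 = 5764911; 5764911−1 = 5764910
i=5: 5764910 = 7^(7 + 1) + 2·7^2 + 7 + 4 (b=7); 7→8: 8^(8 + 1) + 2·8^2 + 8 + 4 = 134217868; 134217868−1 = 134217867
i=6: 134217867 = 8^(8 + 1) + 2·8^2 + 8 + 3 (b=8); 8→9: 9^(9 + 1) + 2·9^2 + 9 + 3 = 3486784575; 3486784575−1 = 3486784574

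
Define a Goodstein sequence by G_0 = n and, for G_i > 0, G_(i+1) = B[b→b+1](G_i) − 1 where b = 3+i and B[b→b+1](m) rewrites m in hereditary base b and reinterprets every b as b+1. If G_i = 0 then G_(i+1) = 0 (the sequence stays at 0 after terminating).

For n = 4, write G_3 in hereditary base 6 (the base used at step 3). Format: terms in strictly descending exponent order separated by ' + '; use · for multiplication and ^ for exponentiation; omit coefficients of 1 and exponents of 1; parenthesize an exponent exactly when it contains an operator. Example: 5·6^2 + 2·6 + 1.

3

G_0=4  [base 3] 3 + 1  →[3↦4]→  4 + 1 = 5  −1 ⇒ G_1=4
G_1=4  [base 4] 4  →[4↦5]→  5 = 5  −1 ⇒ G_2=4
G_2=4  [base 5] 4  →[5↦6]→  4 = 4  −1 ⇒ G_3=3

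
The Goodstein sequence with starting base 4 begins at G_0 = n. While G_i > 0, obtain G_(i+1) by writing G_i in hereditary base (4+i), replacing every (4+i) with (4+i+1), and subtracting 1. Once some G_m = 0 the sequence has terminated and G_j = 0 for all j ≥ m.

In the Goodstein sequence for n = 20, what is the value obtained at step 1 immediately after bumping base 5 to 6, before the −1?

40

i=0: 20 = 4^2 + 4 (b=4); 4→5: 5^2 + 5 = 30; 30−1 = 29
i=1: 29 = 5^2 + 4 (b=5); 5→6: 6^2 + 4 = 40; 40−1 = 39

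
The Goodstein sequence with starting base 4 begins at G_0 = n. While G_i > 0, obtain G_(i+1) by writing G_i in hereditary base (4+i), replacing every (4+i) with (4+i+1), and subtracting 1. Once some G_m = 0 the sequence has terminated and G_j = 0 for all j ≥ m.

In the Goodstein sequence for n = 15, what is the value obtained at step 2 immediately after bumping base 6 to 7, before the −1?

(0) 15|_4 = 3·4 + 3 ↦ 3·5 + 3|_5 = 18 ⇒ 17
(1) 17|_5 = 3·5 + 2 ↦ 3·6 + 2|_6 = 20 ⇒ 19
(2) 19|_6 = 3·6 + 1 ↦ 3·7 + 1|_7 = 22 ⇒ 21

22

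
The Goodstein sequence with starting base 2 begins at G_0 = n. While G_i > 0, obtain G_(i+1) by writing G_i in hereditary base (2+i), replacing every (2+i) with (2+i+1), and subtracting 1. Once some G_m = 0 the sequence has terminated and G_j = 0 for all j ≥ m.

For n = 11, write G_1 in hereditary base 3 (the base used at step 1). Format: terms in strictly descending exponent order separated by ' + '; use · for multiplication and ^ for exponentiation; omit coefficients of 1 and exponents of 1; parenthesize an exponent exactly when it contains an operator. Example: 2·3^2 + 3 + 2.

G_0 = 11. HB_2(11) = 2^(2 + 1) + 2 + 1. Bump = 85. G_1 = 84.
G_1 = 84. HB_3(84) = 3^(3 + 1) + 3. Bump = 1028. G_2 = 1027.

3^(3 + 1) + 3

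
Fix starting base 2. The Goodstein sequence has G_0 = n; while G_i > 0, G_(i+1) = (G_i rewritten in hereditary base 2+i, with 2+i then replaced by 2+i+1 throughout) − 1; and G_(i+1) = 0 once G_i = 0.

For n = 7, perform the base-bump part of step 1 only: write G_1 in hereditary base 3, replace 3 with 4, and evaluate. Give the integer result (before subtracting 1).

260

step 0: 7 = 2^2 + 2 + 1; sub 3 for 2: 3^3 + 3 + 1; = 31; G_1 = 31−1 = 30
step 1: 30 = 3^3 + 3; sub 4 for 3: 4^4 + 4; = 260; G_2 = 260−1 = 259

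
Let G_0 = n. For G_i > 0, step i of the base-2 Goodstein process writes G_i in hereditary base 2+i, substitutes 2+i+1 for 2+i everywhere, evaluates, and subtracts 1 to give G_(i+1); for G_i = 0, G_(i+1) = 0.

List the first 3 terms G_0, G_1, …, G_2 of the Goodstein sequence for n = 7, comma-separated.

(0) 7|_2 = 2^2 + 2 + 1 ↦ 3^3 + 3 + 1|_3 = 31 ⇒ 30
(1) 30|_3 = 3^3 + 3 ↦ 4^4 + 4|_4 = 260 ⇒ 259

7, 30, 259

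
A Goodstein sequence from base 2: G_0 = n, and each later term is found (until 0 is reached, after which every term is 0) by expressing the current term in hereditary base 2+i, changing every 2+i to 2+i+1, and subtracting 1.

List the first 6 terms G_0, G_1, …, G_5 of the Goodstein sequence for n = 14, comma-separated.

G_0=14  [base 2] 2^(2 + 1) + 2^2 + 2  →[2↦3]→  3^(3 + 1) + 3^3 + 3 = 111  −1 ⇒ G_1=110
G_1=110  [base 3] 3^(3 + 1) + 3^3 + 2  →[3↦4]→  4^(4 + 1) + 4^4 + 2 = 1282  −1 ⇒ G_2=1281
G_2=1281  [base 4] 4^(4 + 1) + 4^4 + 1  →[4↦5]→  5^(5 + 1) + 5^5 + 1 = 18751  −1 ⇒ G_3=18750
G_3=18750  [base 5] 5^(5 + 1) + 5^5  →[5↦6]→  6^(6 + 1) + 6^6 = 326592  −1 ⇒ G_4=326591
G_4=326591  [base 6] 6^(6 + 1) + 5·6^5 + 5·6^4 + 5·6^3 + 5·6^2 + 5·6 + 5  →[6↦7]→  7^(7 + 1) + 5·7^5 + 5·7^4 + 5·7^3 + 5·7^2 + 5·7 + 5 = 5862841  −1 ⇒ G_5=5862840

14, 110, 1281, 18750, 326591, 5862840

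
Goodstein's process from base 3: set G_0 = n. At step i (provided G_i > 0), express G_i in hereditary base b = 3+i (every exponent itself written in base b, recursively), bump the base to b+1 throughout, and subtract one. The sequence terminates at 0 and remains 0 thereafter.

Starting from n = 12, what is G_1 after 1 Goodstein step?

G_0 = 12. HB_3(12) = 3^2 + 3. Bump = 20. G_1 = 19.
G_1 = 19. HB_4(19) = 4^2 + 3. Bump = 28. G_2 = 27.

19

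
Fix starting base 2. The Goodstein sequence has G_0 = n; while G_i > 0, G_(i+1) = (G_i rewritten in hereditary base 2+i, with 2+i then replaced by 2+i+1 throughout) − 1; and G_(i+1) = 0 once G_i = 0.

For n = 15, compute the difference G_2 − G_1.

G_0=15  [base 2] 2^(2 + 1) + 2^2 + 2 + 1  →[2↦3]→  3^(3 + 1) + 3^3 + 3 + 1 = 112  −1 ⇒ G_1=111
G_1=111  [base 3] 3^(3 + 1) + 3^3 + 3  →[3↦4]→  4^(4 + 1) + 4^4 + 4 = 1284  −1 ⇒ G_2=1283

1172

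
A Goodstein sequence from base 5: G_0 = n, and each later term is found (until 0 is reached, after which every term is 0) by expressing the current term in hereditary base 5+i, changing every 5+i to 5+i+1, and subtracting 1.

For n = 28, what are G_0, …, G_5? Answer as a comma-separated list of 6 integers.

28, 38, 50, 64, 80, 87

28 —HB5→ 5^2 + 3 —bump→ 6^2 + 3 = 39 —(−1)→ 38
38 —HB6→ 6^2 + 2 —bump→ 7^2 + 2 = 51 —(−1)→ 50
50 —HB7→ 7^2 + 1 —bump→ 8^2 + 1 = 65 —(−1)→ 64
64 —HB8→ 8^2 —bump→ 9^2 = 81 —(−1)→ 80
80 —HB9→ 8·9 + 8 —bump→ 8·10 + 8 = 88 —(−1)→ 87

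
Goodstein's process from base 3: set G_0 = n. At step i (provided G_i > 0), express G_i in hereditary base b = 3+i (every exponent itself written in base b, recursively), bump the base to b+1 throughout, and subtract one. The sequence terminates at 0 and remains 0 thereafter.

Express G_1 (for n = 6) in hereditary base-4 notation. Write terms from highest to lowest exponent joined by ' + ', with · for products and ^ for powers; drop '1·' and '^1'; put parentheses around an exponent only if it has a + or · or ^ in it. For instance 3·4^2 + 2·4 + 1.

[0] 6 ≡ 2·3 (base 3). Lift 4: 8. −1: 7.
[1] 7 ≡ 4 + 3 (base 4). Lift 5: 8. −1: 7.

4 + 3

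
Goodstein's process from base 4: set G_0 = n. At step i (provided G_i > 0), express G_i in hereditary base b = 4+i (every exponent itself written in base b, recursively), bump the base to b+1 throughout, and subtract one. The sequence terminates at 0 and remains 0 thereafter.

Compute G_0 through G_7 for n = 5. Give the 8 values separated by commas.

5, 5, 5, 4, 3, 2, 1, 0

5 —HB4→ 4 + 1 —bump→ 5 + 1 = 6 —(−1)→ 5
5 —HB5→ 5 —bump→ 6 = 6 —(−1)→ 5
5 —HB6→ 5 —bump→ 5 = 5 —(−1)→ 4
4 —HB7→ 4 —bump→ 4 = 4 —(−1)→ 3
3 —HB8→ 3 —bump→ 3 = 3 —(−1)→ 2
2 —HB9→ 2 —bump→ 2 = 2 —(−1)→ 1
1 —HB10→ 1 —bump→ 1 = 1 —(−1)→ 0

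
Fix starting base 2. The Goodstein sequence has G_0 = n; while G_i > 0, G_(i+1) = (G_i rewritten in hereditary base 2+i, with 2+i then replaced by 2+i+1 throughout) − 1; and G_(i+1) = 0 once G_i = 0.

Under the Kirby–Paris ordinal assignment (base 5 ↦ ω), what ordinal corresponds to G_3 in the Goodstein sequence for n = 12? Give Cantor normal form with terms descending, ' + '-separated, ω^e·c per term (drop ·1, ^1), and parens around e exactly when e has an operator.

ω^(ω + 1) + ω^2·2 + ω·2

G_0 = 12. HB_2(12) = 2^(2 + 1) + 2^2. Bump = 108. G_1 = 107.
G_1 = 107. HB_3(107) = 3^(3 + 1) + 2·3^2 + 2·3 + 2. Bump = 1066. G_2 = 1065.
G_2 = 1065. HB_4(1065) = 4^(4 + 1) + 2·4^2 + 2·4 + 1. Bump = 15686. G_3 = 15685.
G_3 = 15685. HB_5(15685) = 5^(5 + 1) + 2·5^2 + 2·5. Bump = 280020. G_4 = 280019.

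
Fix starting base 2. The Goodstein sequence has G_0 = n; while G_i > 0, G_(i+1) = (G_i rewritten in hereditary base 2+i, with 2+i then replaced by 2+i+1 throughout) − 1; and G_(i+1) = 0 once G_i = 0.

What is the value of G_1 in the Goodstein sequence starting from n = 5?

27

(0) 5|_2 = 2^2 + 1 ↦ 3^3 + 1|_3 = 28 ⇒ 27
(1) 27|_3 = 3^3 ↦ 4^4|_4 = 256 ⇒ 255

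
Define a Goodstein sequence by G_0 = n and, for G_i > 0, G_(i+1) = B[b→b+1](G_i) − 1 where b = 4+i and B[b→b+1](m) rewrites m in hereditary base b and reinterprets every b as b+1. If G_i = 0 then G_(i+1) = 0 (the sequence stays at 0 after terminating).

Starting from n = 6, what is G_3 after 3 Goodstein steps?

(0) 6|_4 = 4 + 2 ↦ 5 + 2|_5 = 7 ⇒ 6
(1) 6|_5 = 5 + 1 ↦ 6 + 1|_6 = 7 ⇒ 6
(2) 6|_6 = 6 ↦ 7|_7 = 7 ⇒ 6

6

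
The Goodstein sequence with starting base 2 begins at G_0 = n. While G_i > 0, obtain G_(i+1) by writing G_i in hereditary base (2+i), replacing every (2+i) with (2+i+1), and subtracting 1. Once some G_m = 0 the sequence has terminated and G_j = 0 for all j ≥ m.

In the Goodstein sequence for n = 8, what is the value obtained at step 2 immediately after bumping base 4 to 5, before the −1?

G_0 = 8. HB_2(8) = 2^(2 + 1). Bump = 81. G_1 = 80.
G_1 = 80. HB_3(80) = 2·3^3 + 2·3^2 + 2·3 + 2. Bump = 554. G_2 = 553.
G_2 = 553. HB_4(553) = 2·4^4 + 2·4^2 + 2·4 + 1. Bump = 6311. G_3 = 6310.

6311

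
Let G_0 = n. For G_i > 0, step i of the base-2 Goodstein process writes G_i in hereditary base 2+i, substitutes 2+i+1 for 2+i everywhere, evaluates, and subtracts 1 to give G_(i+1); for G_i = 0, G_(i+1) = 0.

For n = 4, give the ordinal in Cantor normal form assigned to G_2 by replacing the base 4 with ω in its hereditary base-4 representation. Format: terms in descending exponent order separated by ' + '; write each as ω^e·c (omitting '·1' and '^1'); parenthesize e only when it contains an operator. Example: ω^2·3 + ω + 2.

ω^2·2 + ω·2 + 1

i=0: 4 = 2^2 (b=2); 2→3: 3^3 = 27; 27−1 = 26
i=1: 26 = 2·3^2 + 2·3 + 2 (b=3); 3→4: 2·4^2 + 2·4 + 2 = 42; 42−1 = 41
i=2: 41 = 2·4^2 + 2·4 + 1 (b=4); 4→5: 2·5^2 + 2·5 + 1 = 61; 61−1 = 60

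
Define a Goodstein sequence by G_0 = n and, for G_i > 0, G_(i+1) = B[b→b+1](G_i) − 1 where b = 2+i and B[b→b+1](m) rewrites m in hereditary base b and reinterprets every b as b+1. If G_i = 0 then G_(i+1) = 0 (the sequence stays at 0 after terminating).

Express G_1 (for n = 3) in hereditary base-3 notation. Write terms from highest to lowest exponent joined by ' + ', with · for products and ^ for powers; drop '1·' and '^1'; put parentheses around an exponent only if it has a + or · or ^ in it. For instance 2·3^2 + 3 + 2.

G_0=3  [base 2] 2 + 1  →[2↦3]→  3 + 1 = 4  −1 ⇒ G_1=3
G_1=3  [base 3] 3  →[3↦4]→  4 = 4  −1 ⇒ G_2=3

3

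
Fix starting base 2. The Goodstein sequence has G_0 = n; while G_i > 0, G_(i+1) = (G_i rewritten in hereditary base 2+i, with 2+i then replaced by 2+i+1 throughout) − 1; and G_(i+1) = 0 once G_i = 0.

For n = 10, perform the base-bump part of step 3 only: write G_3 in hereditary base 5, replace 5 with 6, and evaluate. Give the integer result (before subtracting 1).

279936

G_0=10  [base 2] 2^(2 + 1) + 2  →[2↦3]→  3^(3 + 1) + 3 = 84  −1 ⇒ G_1=83
G_1=83  [base 3] 3^(3 + 1) + 2  →[3↦4]→  4^(4 + 1) + 2 = 1026  −1 ⇒ G_2=1025
G_2=1025  [base 4] 4^(4 + 1) + 1  →[4↦5]→  5^(5 + 1) + 1 = 15626  −1 ⇒ G_3=15625
G_3=15625  [base 5] 5^(5 + 1)  →[5↦6]→  6^(6 + 1) = 279936  −1 ⇒ G_4=279935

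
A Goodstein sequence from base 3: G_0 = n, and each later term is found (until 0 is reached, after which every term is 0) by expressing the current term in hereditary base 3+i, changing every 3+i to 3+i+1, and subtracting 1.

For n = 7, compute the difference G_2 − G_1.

1

(0) 7|_3 = 2·3 + 1 ↦ 2·4 + 1|_4 = 9 ⇒ 8
(1) 8|_4 = 2·4 ↦ 2·5|_5 = 10 ⇒ 9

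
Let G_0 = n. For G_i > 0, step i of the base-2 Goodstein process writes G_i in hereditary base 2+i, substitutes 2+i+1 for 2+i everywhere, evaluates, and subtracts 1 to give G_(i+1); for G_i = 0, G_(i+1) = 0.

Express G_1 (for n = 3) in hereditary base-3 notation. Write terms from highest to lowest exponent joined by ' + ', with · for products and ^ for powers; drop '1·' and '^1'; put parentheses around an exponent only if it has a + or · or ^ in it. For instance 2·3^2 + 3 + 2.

3

(0) 3|_2 = 2 + 1 ↦ 3 + 1|_3 = 4 ⇒ 3
(1) 3|_3 = 3 ↦ 4|_4 = 4 ⇒ 3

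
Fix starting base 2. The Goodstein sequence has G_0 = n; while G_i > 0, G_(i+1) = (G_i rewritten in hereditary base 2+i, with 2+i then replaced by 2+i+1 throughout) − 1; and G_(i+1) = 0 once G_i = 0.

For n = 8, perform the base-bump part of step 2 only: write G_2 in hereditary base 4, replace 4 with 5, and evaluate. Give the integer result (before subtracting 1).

8 —HB2→ 2^(2 + 1) —bump→ 3^(3 + 1) = 81 —(−1)→ 80
80 —HB3→ 2·3^3 + 2·3^2 + 2·3 + 2 —bump→ 2·4^4 + 2·4^2 + 2·4 + 2 = 554 —(−1)→ 553
553 —HB4→ 2·4^4 + 2·4^2 + 2·4 + 1 —bump→ 2·5^5 + 2·5^2 + 2·5 + 1 = 6311 —(−1)→ 6310

6311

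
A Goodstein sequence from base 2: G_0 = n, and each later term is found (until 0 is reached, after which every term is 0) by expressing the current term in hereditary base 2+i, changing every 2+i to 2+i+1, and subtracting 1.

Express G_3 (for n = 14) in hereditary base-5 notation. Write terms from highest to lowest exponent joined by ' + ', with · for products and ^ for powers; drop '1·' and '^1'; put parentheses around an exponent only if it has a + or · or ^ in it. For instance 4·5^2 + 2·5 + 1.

base 2: 14 = 2^(2 + 1) + 2^2 + 2; at 3: 3^(3 + 1) + 3^3 + 3 = 111; next = 110
base 3: 110 = 3^(3 + 1) + 3^3 + 2; at 4: 4^(4 + 1) + 4^4 + 2 = 1282; next = 1281
base 4: 1281 = 4^(4 + 1) + 4^4 + 1; at 5: 5^(5 + 1) + 5^5 + 1 = 18751; next = 18750
base 5: 18750 = 5^(5 + 1) + 5^5; at 6: 6^(6 + 1) + 6^6 = 326592; next = 326591

5^(5 + 1) + 5^5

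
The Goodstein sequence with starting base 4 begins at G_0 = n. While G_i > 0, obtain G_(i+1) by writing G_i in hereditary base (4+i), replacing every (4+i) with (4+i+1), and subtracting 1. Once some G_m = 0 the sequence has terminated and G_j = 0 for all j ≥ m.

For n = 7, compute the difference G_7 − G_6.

-1

base 4: 7 = 4 + 3; at 5: 5 + 3 = 8; next = 7
base 5: 7 = 5 + 2; at 6: 6 + 2 = 8; next = 7
base 6: 7 = 6 + 1; at 7: 7 + 1 = 8; next = 7
base 7: 7 = 7; at 8: 8 = 8; next = 7
base 8: 7 = 7; at 9: 7 = 7; next = 6
base 9: 6 = 6; at 10: 6 = 6; next = 5
base 10: 5 = 5; at 11: 5 = 5; next = 4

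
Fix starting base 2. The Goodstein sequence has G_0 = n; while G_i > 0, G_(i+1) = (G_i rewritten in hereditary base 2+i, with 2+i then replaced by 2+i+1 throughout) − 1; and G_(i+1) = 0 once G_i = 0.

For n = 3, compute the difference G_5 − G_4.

base 2: 3 = 2 + 1; at 3: 3 + 1 = 4; next = 3
base 3: 3 = 3; at 4: 4 = 4; next = 3
base 4: 3 = 3; at 5: 3 = 3; next = 2
base 5: 2 = 2; at 6: 2 = 2; next = 1
base 6: 1 = 1; at 7: 1 = 1; next = 0

-1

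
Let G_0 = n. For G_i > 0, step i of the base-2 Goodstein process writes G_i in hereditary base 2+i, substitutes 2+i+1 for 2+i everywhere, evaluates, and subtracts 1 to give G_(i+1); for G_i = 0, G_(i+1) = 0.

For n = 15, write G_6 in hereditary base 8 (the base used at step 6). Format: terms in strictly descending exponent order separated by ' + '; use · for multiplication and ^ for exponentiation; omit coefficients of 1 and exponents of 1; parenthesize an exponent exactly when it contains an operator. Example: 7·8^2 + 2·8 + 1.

step 0: 15 = 2^(2 + 1) + 2^2 + 2 + 1; sub 3 for 2: 3^(3 + 1) + 3^3 + 3 + 1; = 112; G_1 = 112−1 = 111
step 1: 111 = 3^(3 + 1) + 3^3 + 3; sub 4 for 3: 4^(4 + 1) + 4^4 + 4; = 1284; G_2 = 1284−1 = 1283
step 2: 1283 = 4^(4 + 1) + 4^4 + 3; sub 5 for 4: 5^(5 + 1) + 5^5 + 3; = 18753; G_3 = 18753−1 = 18752
step 3: 18752 = 5^(5 + 1) + 5^5 + 2; sub 6 for 5: 6^(6 + 1) + 6^6 + 2; = 326594; G_4 = 326594−1 = 326593
step 4: 326593 = 6^(6 + 1) + 6^6 + 1; sub 7 for 6: 7^(7 + 1) + 7^7 + 1; = 6588345; G_5 = 6588345−1 = 6588344
step 5: 6588344 = 7^(7 + 1) + 7^7; sub 8 for 7: 8^(8 + 1) + 8^8; = 150994944; G_6 = 150994944−1 = 150994943
step 6: 150994943 = 8^(8 + 1) + 7·8^7 + 7·8^6 + 7·8^5 + 7·8^4 + 7·8^3 + 7·8^2 + 7·8 + 7; sub 9 for 8: 9^(9 + 1) + 7·9^7 + 7·9^6 + 7·9^5 + 7·9^4 + 7·9^3 + 7·9^2 + 7·9 + 7; = 3524450281; G_7 = 3524450281−1 = 3524450280

8^(8 + 1) + 7·8^7 + 7·8^6 + 7·8^5 + 7·8^4 + 7·8^3 + 7·8^2 + 7·8 + 7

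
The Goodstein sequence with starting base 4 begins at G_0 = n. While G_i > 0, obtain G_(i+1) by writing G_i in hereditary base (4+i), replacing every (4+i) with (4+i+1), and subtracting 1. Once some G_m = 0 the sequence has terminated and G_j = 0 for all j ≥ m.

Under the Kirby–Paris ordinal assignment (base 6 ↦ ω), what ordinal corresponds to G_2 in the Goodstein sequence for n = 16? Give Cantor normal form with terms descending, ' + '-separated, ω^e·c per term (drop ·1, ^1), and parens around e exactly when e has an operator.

[0] 16 ≡ 4^2 (base 4). Lift 5: 25. −1: 24.
[1] 24 ≡ 4·5 + 4 (base 5). Lift 6: 28. −1: 27.
[2] 27 ≡ 4·6 + 3 (base 6). Lift 7: 31. −1: 30.

ω·4 + 3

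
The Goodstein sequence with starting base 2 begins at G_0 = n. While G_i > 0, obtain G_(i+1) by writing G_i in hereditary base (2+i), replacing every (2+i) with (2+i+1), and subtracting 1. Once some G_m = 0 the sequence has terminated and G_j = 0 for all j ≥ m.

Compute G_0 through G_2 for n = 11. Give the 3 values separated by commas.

i=0: 11 = 2^(2 + 1) + 2 + 1 (b=2); 2→3: 3^(3 + 1) + 3 + 1 = 85; 85−1 = 84
i=1: 84 = 3^(3 + 1) + 3 (b=3); 3→4: 4^(4 + 1) + 4 = 1028; 1028−1 = 1027

11, 84, 1027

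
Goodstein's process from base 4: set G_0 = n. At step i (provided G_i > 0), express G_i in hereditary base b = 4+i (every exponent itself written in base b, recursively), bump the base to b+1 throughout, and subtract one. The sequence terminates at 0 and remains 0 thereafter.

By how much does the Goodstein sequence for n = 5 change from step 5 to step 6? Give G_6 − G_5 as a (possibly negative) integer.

-1

step 0: 5 = 4 + 1; sub 5 for 4: 5 + 1; = 6; G_1 = 6−1 = 5
step 1: 5 = 5; sub 6 for 5: 6; = 6; G_2 = 6−1 = 5
step 2: 5 = 5; sub 7 for 6: 5; = 5; G_3 = 5−1 = 4
step 3: 4 = 4; sub 8 for 7: 4; = 4; G_4 = 4−1 = 3
step 4: 3 = 3; sub 9 for 8: 3; = 3; G_5 = 3−1 = 2
step 5: 2 = 2; sub 10 for 9: 2; = 2; G_6 = 2−1 = 1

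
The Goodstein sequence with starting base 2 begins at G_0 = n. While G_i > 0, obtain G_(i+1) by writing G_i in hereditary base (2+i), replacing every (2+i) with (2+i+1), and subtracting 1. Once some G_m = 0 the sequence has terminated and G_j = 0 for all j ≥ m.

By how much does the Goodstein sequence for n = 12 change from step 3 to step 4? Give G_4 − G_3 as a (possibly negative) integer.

264334

[0] 12 ≡ 2^(2 + 1) + 2^2 (base 2). Lift 3: 108. −1: 107.
[1] 107 ≡ 3^(3 + 1) + 2·3^2 + 2·3 + 2 (base 3). Lift 4: 1066. −1: 1065.
[2] 1065 ≡ 4^(4 + 1) + 2·4^2 + 2·4 + 1 (base 4). Lift 5: 15686. −1: 15685.
[3] 15685 ≡ 5^(5 + 1) + 2·5^2 + 2·5 (base 5). Lift 6: 280020. −1: 280019.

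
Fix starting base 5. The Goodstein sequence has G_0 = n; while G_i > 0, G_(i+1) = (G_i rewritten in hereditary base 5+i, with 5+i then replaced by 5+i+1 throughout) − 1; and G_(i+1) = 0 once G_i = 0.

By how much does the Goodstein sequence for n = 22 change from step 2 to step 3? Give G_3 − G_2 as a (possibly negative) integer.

step 0: 22 = 4·5 + 2; sub 6 for 5: 4·6 + 2; = 26; G_1 = 26−1 = 25
step 1: 25 = 4·6 + 1; sub 7 for 6: 4·7 + 1; = 29; G_2 = 29−1 = 28
step 2: 28 = 4·7; sub 8 for 7: 4·8; = 32; G_3 = 32−1 = 31

3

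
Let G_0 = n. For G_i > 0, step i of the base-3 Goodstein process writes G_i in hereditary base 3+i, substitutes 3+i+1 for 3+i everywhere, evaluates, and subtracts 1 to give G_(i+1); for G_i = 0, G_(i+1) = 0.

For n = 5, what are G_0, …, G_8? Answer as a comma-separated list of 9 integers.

5 —HB3→ 3 + 2 —bump→ 4 + 2 = 6 —(−1)→ 5
5 —HB4→ 4 + 1 —bump→ 5 + 1 = 6 —(−1)→ 5
5 —HB5→ 5 —bump→ 6 = 6 —(−1)→ 5
5 —HB6→ 5 —bump→ 5 = 5 —(−1)→ 4
4 —HB7→ 4 —bump→ 4 = 4 —(−1)→ 3
3 —HB8→ 3 —bump→ 3 = 3 —(−1)→ 2
2 —HB9→ 2 —bump→ 2 = 2 —(−1)→ 1
1 —HB10→ 1 —bump→ 1 = 1 —(−1)→ 0

5, 5, 5, 5, 4, 3, 2, 1, 0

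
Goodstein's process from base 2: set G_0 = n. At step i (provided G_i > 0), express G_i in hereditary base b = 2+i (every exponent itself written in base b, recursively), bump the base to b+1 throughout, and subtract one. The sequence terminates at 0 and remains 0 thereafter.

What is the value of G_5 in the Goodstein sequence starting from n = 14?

5862840

G_0=14  [base 2] 2^(2 + 1) + 2^2 + 2  →[2↦3]→  3^(3 + 1) + 3^3 + 3 = 111  −1 ⇒ G_1=110
G_1=110  [base 3] 3^(3 + 1) + 3^3 + 2  →[3↦4]→  4^(4 + 1) + 4^4 + 2 = 1282  −1 ⇒ G_2=1281
G_2=1281  [base 4] 4^(4 + 1) + 4^4 + 1  →[4↦5]→  5^(5 + 1) + 5^5 + 1 = 18751  −1 ⇒ G_3=18750
G_3=18750  [base 5] 5^(5 + 1) + 5^5  →[5↦6]→  6^(6 + 1) + 6^6 = 326592  −1 ⇒ G_4=326591
G_4=326591  [base 6] 6^(6 + 1) + 5·6^5 + 5·6^4 + 5·6^3 + 5·6^2 + 5·6 + 5  →[6↦7]→  7^(7 + 1) + 5·7^5 + 5·7^4 + 5·7^3 + 5·7^2 + 5·7 + 5 = 5862841  −1 ⇒ G_5=5862840
G_5=5862840  [base 7] 7^(7 + 1) + 5·7^5 + 5·7^4 + 5·7^3 + 5·7^2 + 5·7 + 4  →[7↦8]→  8^(8 + 1) + 5·8^5 + 5·8^4 + 5·8^3 + 5·8^2 + 5·8 + 4 = 134404972  −1 ⇒ G_6=134404971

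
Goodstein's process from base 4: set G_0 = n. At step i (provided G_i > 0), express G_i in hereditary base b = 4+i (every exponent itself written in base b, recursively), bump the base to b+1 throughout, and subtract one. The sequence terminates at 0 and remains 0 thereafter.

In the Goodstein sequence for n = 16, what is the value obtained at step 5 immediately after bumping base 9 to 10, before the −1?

40

(0) 16|_4 = 4^2 ↦ 5^2|_5 = 25 ⇒ 24
(1) 24|_5 = 4·5 + 4 ↦ 4·6 + 4|_6 = 28 ⇒ 27
(2) 27|_6 = 4·6 + 3 ↦ 4·7 + 3|_7 = 31 ⇒ 30
(3) 30|_7 = 4·7 + 2 ↦ 4·8 + 2|_8 = 34 ⇒ 33
(4) 33|_8 = 4·8 + 1 ↦ 4·9 + 1|_9 = 37 ⇒ 36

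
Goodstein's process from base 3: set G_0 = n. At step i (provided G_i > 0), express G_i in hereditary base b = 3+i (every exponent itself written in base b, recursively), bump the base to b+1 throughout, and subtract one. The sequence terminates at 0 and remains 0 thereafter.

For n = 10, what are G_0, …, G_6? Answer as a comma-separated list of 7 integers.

G_0 = 10. HB_3(10) = 3^2 + 1. Bump = 17. G_1 = 16.
G_1 = 16. HB_4(16) = 4^2. Bump = 25. G_2 = 24.
G_2 = 24. HB_5(24) = 4·5 + 4. Bump = 28. G_3 = 27.
G_3 = 27. HB_6(27) = 4·6 + 3. Bump = 31. G_4 = 30.
G_4 = 30. HB_7(30) = 4·7 + 2. Bump = 34. G_5 = 33.
G_5 = 33. HB_8(33) = 4·8 + 1. Bump = 37. G_6 = 36.

10, 16, 24, 27, 30, 33, 36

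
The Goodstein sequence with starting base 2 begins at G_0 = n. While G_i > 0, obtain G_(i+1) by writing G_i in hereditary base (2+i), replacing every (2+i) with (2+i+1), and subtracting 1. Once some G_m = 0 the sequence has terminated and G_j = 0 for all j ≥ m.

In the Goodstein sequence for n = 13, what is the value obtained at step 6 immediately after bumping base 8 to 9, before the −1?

3486786856

G_0=13  [base 2] 2^(2 + 1) + 2^2 + 1  →[2↦3]→  3^(3 + 1) + 3^3 + 1 = 109  −1 ⇒ G_1=108
G_1=108  [base 3] 3^(3 + 1) + 3^3  →[3↦4]→  4^(4 + 1) + 4^4 = 1280  −1 ⇒ G_2=1279
G_2=1279  [base 4] 4^(4 + 1) + 3·4^3 + 3·4^2 + 3·4 + 3  →[4↦5]→  5^(5 + 1) + 3·5^3 + 3·5^2 + 3·5 + 3 = 16093  −1 ⇒ G_3=16092
G_3=16092  [base 5] 5^(5 + 1) + 3·5^3 + 3·5^2 + 3·5 + 2  →[5↦6]→  6^(6 + 1) + 3·6^3 + 3·6^2 + 3·6 + 2 = 280712  −1 ⇒ G_4=280711
G_4=280711  [base 6] 6^(6 + 1) + 3·6^3 + 3·6^2 + 3·6 + 1  →[6↦7]→  7^(7 + 1) + 3·7^3 + 3·7^2 + 3·7 + 1 = 5765999  −1 ⇒ G_5=5765998
G_5=5765998  [base 7] 7^(7 + 1) + 3·7^3 + 3·7^2 + 3·7  →[7↦8]→  8^(8 + 1) + 3·8^3 + 3·8^2 + 3·8 = 134219480  −1 ⇒ G_6=134219479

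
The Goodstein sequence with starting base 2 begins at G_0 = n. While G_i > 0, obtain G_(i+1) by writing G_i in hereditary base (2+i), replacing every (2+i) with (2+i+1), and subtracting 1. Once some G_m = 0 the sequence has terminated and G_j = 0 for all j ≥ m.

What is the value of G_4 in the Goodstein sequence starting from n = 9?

140743

i=0: 9 = 2^(2 + 1) + 1 (b=2); 2→3: 3^(3 + 1) + 1 = 82; 82−1 = 81
i=1: 81 = 3^(3 + 1) (b=3); 3→4: 4^(4 + 1) = 1024; 1024−1 = 1023
i=2: 1023 = 3·4^4 + 3·4^3 + 3·4^2 + 3·4 + 3 (b=4); 4→5: 3·5^5 + 3·5^3 + 3·5^2 + 3·5 + 3 = 9843; 9843−1 = 9842
i=3: 9842 = 3·5^5 + 3·5^3 + 3·5^2 + 3·5 + 2 (b=5); 5→6: 3·6^6 + 3·6^3 + 3·6^2 + 3·6 + 2 = 140744; 140744−1 = 140743
i=4: 140743 = 3·6^6 + 3·6^3 + 3·6^2 + 3·6 + 1 (b=6); 6→7: 3·7^7 + 3·7^3 + 3·7^2 + 3·7 + 1 = 2471827; 2471827−1 = 2471826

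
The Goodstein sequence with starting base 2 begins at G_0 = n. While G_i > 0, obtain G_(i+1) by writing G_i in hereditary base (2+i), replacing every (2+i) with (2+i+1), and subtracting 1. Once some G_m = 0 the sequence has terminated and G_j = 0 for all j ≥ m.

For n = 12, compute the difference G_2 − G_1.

i=0: 12 = 2^(2 + 1) + 2^2 (b=2); 2→3: 3^(3 + 1) + 3^3 = 108; 108−1 = 107
i=1: 107 = 3^(3 + 1) + 2·3^2 + 2·3 + 2 (b=3); 3→4: 4^(4 + 1) + 2·4^2 + 2·4 + 2 = 1066; 1066−1 = 1065

958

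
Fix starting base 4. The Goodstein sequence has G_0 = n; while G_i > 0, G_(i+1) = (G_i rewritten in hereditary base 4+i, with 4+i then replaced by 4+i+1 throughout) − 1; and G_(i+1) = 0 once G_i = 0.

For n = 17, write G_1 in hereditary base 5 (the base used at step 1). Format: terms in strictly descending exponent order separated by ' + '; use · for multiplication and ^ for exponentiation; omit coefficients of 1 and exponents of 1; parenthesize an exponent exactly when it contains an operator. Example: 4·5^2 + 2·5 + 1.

5^2

[0] 17 ≡ 4^2 + 1 (base 4). Lift 5: 26. −1: 25.
[1] 25 ≡ 5^2 (base 5). Lift 6: 36. −1: 35.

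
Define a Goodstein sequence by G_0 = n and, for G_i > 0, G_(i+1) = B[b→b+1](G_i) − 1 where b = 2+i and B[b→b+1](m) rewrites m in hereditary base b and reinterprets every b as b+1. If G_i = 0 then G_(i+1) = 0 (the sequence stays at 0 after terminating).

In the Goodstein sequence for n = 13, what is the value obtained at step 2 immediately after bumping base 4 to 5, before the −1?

16093

(0) 13|_2 = 2^(2 + 1) + 2^2 + 1 ↦ 3^(3 + 1) + 3^3 + 1|_3 = 109 ⇒ 108
(1) 108|_3 = 3^(3 + 1) + 3^3 ↦ 4^(4 + 1) + 4^4|_4 = 1280 ⇒ 1279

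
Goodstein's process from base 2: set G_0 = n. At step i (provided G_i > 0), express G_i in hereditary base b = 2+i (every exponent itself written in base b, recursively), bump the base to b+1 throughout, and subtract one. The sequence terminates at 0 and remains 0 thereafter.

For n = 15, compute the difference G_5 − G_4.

15 —HB2→ 2^(2 + 1) + 2^2 + 2 + 1 —bump→ 3^(3 + 1) + 3^3 + 3 + 1 = 112 —(−1)→ 111
111 —HB3→ 3^(3 + 1) + 3^3 + 3 —bump→ 4^(4 + 1) + 4^4 + 4 = 1284 —(−1)→ 1283
1283 —HB4→ 4^(4 + 1) + 4^4 + 3 —bump→ 5^(5 + 1) + 5^5 + 3 = 18753 —(−1)→ 18752
18752 —HB5→ 5^(5 + 1) + 5^5 + 2 —bump→ 6^(6 + 1) + 6^6 + 2 = 326594 —(−1)→ 326593
326593 —HB6→ 6^(6 + 1) + 6^6 + 1 —bump→ 7^(7 + 1) + 7^7 + 1 = 6588345 —(−1)→ 6588344

6261751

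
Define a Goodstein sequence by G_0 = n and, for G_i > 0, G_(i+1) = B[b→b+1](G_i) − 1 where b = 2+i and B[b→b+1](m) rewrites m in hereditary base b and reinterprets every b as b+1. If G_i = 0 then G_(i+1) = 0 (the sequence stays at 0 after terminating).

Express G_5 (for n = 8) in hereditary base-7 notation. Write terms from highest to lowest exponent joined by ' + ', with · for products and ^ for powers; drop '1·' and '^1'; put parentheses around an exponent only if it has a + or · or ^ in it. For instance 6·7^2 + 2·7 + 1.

(0) 8|_2 = 2^(2 + 1) ↦ 3^(3 + 1)|_3 = 81 ⇒ 80
(1) 80|_3 = 2·3^3 + 2·3^2 + 2·3 + 2 ↦ 2·4^4 + 2·4^2 + 2·4 + 2|_4 = 554 ⇒ 553
(2) 553|_4 = 2·4^4 + 2·4^2 + 2·4 + 1 ↦ 2·5^5 + 2·5^2 + 2·5 + 1|_5 = 6311 ⇒ 6310
(3) 6310|_5 = 2·5^5 + 2·5^2 + 2·5 ↦ 2·6^6 + 2·6^2 + 2·6|_6 = 93396 ⇒ 93395
(4) 93395|_6 = 2·6^6 + 2·6^2 + 6 + 5 ↦ 2·7^7 + 2·7^2 + 7 + 5|_7 = 1647196 ⇒ 1647195
(5) 1647195|_7 = 2·7^7 + 2·7^2 + 7 + 4 ↦ 2·8^8 + 2·8^2 + 8 + 4|_8 = 33554572 ⇒ 33554571

2·7^7 + 2·7^2 + 7 + 4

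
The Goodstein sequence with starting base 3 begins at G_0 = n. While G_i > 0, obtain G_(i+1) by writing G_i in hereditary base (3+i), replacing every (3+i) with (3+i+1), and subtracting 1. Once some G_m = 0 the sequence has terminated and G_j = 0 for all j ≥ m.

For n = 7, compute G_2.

9

step 0: 7 = 2·3 + 1; sub 4 for 3: 2·4 + 1; = 9; G_1 = 9−1 = 8
step 1: 8 = 2·4; sub 5 for 4: 2·5; = 10; G_2 = 10−1 = 9
step 2: 9 = 5 + 4; sub 6 for 5: 6 + 4; = 10; G_3 = 10−1 = 9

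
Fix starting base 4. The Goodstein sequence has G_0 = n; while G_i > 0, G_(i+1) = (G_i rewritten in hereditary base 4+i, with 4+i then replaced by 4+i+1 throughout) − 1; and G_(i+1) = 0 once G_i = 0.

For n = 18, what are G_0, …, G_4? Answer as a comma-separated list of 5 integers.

G_0 = 18. HB_4(18) = 4^2 + 2. Bump = 27. G_1 = 26.
G_1 = 26. HB_5(26) = 5^2 + 1. Bump = 37. G_2 = 36.
G_2 = 36. HB_6(36) = 6^2. Bump = 49. G_3 = 48.
G_3 = 48. HB_7(48) = 6·7 + 6. Bump = 54. G_4 = 53.

18, 26, 36, 48, 53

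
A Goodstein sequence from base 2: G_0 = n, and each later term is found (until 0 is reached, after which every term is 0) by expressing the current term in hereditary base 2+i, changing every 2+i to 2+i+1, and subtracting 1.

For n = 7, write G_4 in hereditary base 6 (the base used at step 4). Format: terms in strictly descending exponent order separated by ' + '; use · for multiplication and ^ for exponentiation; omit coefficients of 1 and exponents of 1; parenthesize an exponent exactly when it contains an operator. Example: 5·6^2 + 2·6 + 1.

6^6 + 1

step 0: 7 = 2^2 + 2 + 1; sub 3 for 2: 3^3 + 3 + 1; = 31; G_1 = 31−1 = 30
step 1: 30 = 3^3 + 3; sub 4 for 3: 4^4 + 4; = 260; G_2 = 260−1 = 259
step 2: 259 = 4^4 + 3; sub 5 for 4: 5^5 + 3; = 3128; G_3 = 3128−1 = 3127
step 3: 3127 = 5^5 + 2; sub 6 for 5: 6^6 + 2; = 46658; G_4 = 46658−1 = 46657
step 4: 46657 = 6^6 + 1; sub 7 for 6: 7^7 + 1; = 823544; G_5 = 823544−1 = 823543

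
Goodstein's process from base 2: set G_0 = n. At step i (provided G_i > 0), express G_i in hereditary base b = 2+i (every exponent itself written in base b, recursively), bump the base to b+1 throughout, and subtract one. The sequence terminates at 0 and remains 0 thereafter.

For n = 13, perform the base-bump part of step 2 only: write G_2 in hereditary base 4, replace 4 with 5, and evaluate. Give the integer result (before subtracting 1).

16093

13 —HB2→ 2^(2 + 1) + 2^2 + 1 —bump→ 3^(3 + 1) + 3^3 + 1 = 109 —(−1)→ 108
108 —HB3→ 3^(3 + 1) + 3^3 —bump→ 4^(4 + 1) + 4^4 = 1280 —(−1)→ 1279
1279 —HB4→ 4^(4 + 1) + 3·4^3 + 3·4^2 + 3·4 + 3 —bump→ 5^(5 + 1) + 3·5^3 + 3·5^2 + 3·5 + 3 = 16093 —(−1)→ 16092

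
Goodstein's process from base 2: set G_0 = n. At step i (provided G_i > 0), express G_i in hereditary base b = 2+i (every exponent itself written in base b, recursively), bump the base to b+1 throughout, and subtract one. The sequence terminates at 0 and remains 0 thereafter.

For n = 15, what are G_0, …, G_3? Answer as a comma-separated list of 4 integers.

G_0 = 15. HB_2(15) = 2^(2 + 1) + 2^2 + 2 + 1. Bump = 112. G_1 = 111.
G_1 = 111. HB_3(111) = 3^(3 + 1) + 3^3 + 3. Bump = 1284. G_2 = 1283.
G_2 = 1283. HB_4(1283) = 4^(4 + 1) + 4^4 + 3. Bump = 18753. G_3 = 18752.

15, 111, 1283, 18752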